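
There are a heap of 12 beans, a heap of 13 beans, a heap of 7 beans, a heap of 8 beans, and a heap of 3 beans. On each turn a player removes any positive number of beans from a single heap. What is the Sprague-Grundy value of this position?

13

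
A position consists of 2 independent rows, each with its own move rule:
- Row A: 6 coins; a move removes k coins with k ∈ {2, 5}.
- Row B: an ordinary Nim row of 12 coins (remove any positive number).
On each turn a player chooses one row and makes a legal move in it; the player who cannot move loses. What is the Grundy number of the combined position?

For row A, compute g(0), g(1), … with moves {2, 5}:
g(0) = mex{} = 0
g(1) = mex{} = 0
g(2) = mex{0} = 1
g(3) = mex{0} = 1
g(4) = mex{1} = 0
g(5) = mex{0,1} = 2
g(6) = mex{0} = 1
So g(6) = 1.
Row B is a plain Nim row of size 12, so its Grundy value is 12.
By the Sprague-Grundy theorem, the Grundy value of a sum of independent games is the XOR of the component values.
Combined value = 1 ⊕ 12 = 13.

13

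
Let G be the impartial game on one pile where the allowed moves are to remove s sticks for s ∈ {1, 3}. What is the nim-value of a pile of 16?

0

Build the Grundy sequence with g(k) = mex{g(k−s) : s ∈ {1, 3}, s ≤ k}:
k:     0  1  2  3  4  5  6  7  8  9 10 11 12 13 14 15 16
g(k):  0  1  0  1  0  1  0  1  0  1  0  1  0  1  0  1  0
So g(16) = 0.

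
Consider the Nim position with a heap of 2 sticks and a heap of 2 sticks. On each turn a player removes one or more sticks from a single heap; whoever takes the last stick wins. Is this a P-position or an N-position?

Bitwise XOR of the heap sizes:
  10  (2)
  10  (2)
  --
  00  (0)
The nim-sum is 0, so this is a P-position: the player to move is in a losing position under optimal play.

P-position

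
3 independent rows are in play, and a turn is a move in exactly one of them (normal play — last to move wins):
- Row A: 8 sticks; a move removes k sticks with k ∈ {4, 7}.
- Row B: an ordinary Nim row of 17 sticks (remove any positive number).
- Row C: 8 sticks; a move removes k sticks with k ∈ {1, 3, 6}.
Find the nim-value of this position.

Build the Grundy sequence for row A with g(k) = mex{g(k−s) : s ∈ {4, 7}, s ≤ k}:
k:     0  1  2  3  4  5  6  7  8
g(k):  0  0  0  0  1  1  1  1  2
So g(8) = 2.
Row B is a plain Nim row of size 17, so its Grundy value is 17.
Grundy values for row C (subtraction set {1, 3, 6}):
g(0) = mex{} = 0
g(1) = mex{0} = 1
g(2) = mex{1} = 0
g(3) = mex{0} = 1
g(4) = mex{1} = 0
g(5) = mex{0} = 1
g(6) = mex{0,1} = 2
g(7) = mex{0,1,2} = 3
g(8) = mex{0,1,3} = 2
So g(8) = 2.
By the Sprague-Grundy theorem, the Grundy value of a sum of independent games is the XOR of the component values.
Combined value = 2 ⊕ 17 ⊕ 2 = 17.

17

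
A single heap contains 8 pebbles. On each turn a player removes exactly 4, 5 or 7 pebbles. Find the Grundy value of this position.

Build the Grundy sequence with g(k) = mex{g(k−s) : s ∈ {4, 5, 7}, s ≤ k}:
g(0) = mex{} = 0
g(1) = mex{} = 0
g(2) = mex{} = 0
g(3) = mex{} = 0
g(4) = mex{0} = 1
g(5) = mex{0} = 1
g(6) = mex{0} = 1
g(7) = mex{0} = 1
g(8) = mex{0,1} = 2
So g(8) = 2.

2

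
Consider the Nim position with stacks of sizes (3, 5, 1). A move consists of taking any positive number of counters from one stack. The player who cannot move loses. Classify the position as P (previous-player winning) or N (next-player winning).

N-position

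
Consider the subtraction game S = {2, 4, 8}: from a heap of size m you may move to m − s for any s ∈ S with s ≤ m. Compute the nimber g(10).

2

Build the Grundy sequence with g(k) = mex{g(k−s) : s ∈ {2, 4, 8}, s ≤ k}:
k:     0  1  2  3  4  5  6  7  8  9 10
g(k):  0  0  1  1  2  2  0  0  1  1  2
So g(10) = 2.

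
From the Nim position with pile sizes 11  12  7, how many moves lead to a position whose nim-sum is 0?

In binary:
  1011  (11)
  1100  (12)
  0111  (7)
  ----
  0000  (0)
The nim-sum is already 0, so every move leaves a nonzero nim-sum — there are no winning moves.

0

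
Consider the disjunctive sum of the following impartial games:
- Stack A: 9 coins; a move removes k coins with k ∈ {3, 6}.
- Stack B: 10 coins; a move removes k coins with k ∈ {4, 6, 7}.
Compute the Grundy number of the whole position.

2

For stack A, compute g(0), g(1), … with moves {3, 6}:
g(0) = mex{} = 0
g(1) = mex{} = 0
g(2) = mex{} = 0
g(3) = mex{0} = 1
g(4) = mex{0} = 1
g(5) = mex{0} = 1
g(6) = mex{0,1} = 2
g(7) = mex{0,1} = 2
g(8) = mex{0,1} = 2
g(9) = mex{1,2} = 0
So g(9) = 0.
Grundy values for stack B (subtraction set {4, 6, 7}):
k:     0  1  2  3  4  5  6  7  8  9 10
g(k):  0  0  0  0  1  1  1  1  2  2  2
So g(10) = 2.
The value of a disjunctive sum is the nim-sum of the parts.
Combined value = 0 XOR 2 = 2.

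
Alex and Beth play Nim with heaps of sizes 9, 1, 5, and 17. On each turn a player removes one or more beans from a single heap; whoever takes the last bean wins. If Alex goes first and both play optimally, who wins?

Nim-sum: 9 ^ 1 ^ 5 ^ 17 = 28.
The nim-sum is 28 ≠ 0, so this is an N-position: the player to move can win; Alex has a winning move.

Alex wins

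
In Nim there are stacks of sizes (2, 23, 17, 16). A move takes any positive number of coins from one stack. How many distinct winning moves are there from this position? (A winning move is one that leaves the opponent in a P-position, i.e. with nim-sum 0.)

3

Bitwise XOR of the heap sizes:
  00010  (2)
  10111  (23)
  10001  (17)
  10000  (16)
  -----
  10100  (20)
The overall nim-sum is X = 20. A stack of size p has a winning move iff p XOR X < p (reduce it to p XOR X).
  2: 2 XOR 20 = 22 ≥ 2 — no move.
  23: 23 XOR 20 = 3 < 23 — winning move (to 3).
  17: 17 XOR 20 = 5 < 17 — winning move (to 5).
  16: 16 XOR 20 = 4 < 16 — winning move (to 4).
That gives 3 winning moves.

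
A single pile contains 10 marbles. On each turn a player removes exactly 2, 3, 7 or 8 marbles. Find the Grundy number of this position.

0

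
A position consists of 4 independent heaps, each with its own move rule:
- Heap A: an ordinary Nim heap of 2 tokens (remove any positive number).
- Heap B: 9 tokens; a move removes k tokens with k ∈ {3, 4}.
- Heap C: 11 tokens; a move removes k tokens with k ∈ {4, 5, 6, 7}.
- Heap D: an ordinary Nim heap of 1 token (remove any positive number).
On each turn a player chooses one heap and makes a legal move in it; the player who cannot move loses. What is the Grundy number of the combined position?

Heap A is a plain Nim heap of size 2, so its Grundy value is 2.
Grundy values for heap B (subtraction set {3, 4}):
k:     0  1  2  3  4  5  6  7  8  9
g(k):  0  0  0  1  1  1  2  0  0  0
So g(9) = 0.
Grundy values for heap C (subtraction set {4, 5, 6, 7}):
g(0) = mex{} = 0
g(1) = mex{} = 0
g(2) = mex{} = 0
g(3) = mex{} = 0
g(4) = mex{0} = 1
g(5) = mex{0} = 1
g(6) = mex{0} = 1
g(7) = mex{0} = 1
g(8) = mex{0,1} = 2
g(9) = mex{0,1} = 2
g(10) = mex{0,1} = 2
g(11) = mex{1} = 0
So g(11) = 0.
Heap D is a plain Nim heap of size 1, so its Grundy value is 1.
The value of a disjunctive sum is the nim-sum of the parts.
Combined value = 2 XOR 0 XOR 0 XOR 1 = 3.

3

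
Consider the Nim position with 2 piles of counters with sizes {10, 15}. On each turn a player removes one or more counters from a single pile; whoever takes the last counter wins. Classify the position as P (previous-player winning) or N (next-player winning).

N-position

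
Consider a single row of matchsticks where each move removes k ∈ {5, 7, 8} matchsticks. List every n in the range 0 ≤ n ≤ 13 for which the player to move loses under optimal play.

Compute g(0), g(1), … for moves {5, 7, 8}:
k:     0  1  2  3  4  5  6  7  8  9 10 11 12 13
g(k):  0  0  0  0  0  1  1  1  1  1  2  2  2  0
The P-positions (g = 0) in 0..13 are 0, 1, 2, 3, 4, 13.

0, 1, 2, 3, 4, 13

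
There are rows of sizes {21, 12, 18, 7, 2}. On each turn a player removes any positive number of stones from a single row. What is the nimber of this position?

14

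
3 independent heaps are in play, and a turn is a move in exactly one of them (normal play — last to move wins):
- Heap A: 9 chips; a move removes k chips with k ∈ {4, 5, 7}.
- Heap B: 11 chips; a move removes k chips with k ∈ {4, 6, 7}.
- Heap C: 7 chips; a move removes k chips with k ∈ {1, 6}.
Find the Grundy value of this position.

For heap A, compute g(0), g(1), … with moves {4, 5, 7}:
g(0) = mex{} = 0
g(1) = mex{} = 0
g(2) = mex{} = 0
g(3) = mex{} = 0
g(4) = mex{0} = 1
g(5) = mex{0} = 1
g(6) = mex{0} = 1
g(7) = mex{0} = 1
g(8) = mex{0,1} = 2
g(9) = mex{0,1} = 2
So g(9) = 2.
Grundy values for heap B (subtraction set {4, 6, 7}):
g(0) = mex{} = 0
g(1) = mex{} = 0
g(2) = mex{} = 0
g(3) = mex{} = 0
g(4) = mex{0} = 1
g(5) = mex{0} = 1
g(6) = mex{0} = 1
g(7) = mex{0} = 1
g(8) = mex{0,1} = 2
g(9) = mex{0,1} = 2
g(10) = mex{0,1} = 2
g(11) = mex{1} = 0
So g(11) = 0.
For heap C, compute g(0), g(1), … with moves {1, 6}:
k:     0  1  2  3  4  5  6  7
g(k):  0  1  0  1  0  1  2  0
So g(7) = 0.
By the Sprague-Grundy theorem, the Grundy value of a sum of independent games is the XOR of the component values.
Combined value = 2 ⊕ 0 ⊕ 0 = 2.

2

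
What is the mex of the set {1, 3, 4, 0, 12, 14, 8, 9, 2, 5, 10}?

6

The values 0, 1, 2, 3, 4, 5 are all present; 6 is the first non-negative integer missing from the set.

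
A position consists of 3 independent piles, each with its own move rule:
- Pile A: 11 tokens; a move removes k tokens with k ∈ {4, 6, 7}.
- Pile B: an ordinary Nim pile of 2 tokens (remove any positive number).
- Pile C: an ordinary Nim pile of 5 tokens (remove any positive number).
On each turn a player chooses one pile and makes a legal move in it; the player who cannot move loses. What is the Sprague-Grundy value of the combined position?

Build the Grundy sequence for pile A with g(k) = mex{g(k−s) : s ∈ {4, 6, 7}, s ≤ k}:
k:     0  1  2  3  4  5  6  7  8  9 10 11
g(k):  0  0  0  0  1  1  1  1  2  2  2  0
So g(11) = 0.
Pile B is a plain Nim pile of size 2, so its Grundy value is 2.
Pile C is a plain Nim pile of size 5, so its Grundy value is 5.
By the Sprague-Grundy theorem, the Grundy value of a sum of independent games is the XOR of the component values.
Combined value = 0 XOR 2 XOR 5 = 7.

7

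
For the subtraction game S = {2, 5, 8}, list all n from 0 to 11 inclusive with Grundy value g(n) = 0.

Build the Grundy sequence with g(k) = mex{g(k−s) : s ∈ {2, 5, 8}, s ≤ k}:
g(0) = mex{} = 0
g(1) = mex{} = 0
g(2) = mex{0} = 1
g(3) = mex{0} = 1
g(4) = mex{1} = 0
g(5) = mex{0,1} = 2
g(6) = mex{0} = 1
g(7) = mex{1,2} = 0
g(8) = mex{0,1} = 2
g(9) = mex{0} = 1
g(10) = mex{1,2} = 0
g(11) = mex{1} = 0
The P-positions (g = 0) in 0..11 are 0, 1, 4, 7, 10, 11.

0, 1, 4, 7, 10, 11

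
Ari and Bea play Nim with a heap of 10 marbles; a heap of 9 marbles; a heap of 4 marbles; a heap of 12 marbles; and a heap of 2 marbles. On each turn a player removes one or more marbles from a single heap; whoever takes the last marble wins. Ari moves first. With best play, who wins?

Ari wins

Nim-sum: 10 ^ 9 ^ 4 ^ 12 ^ 2 = 9.
The nim-sum is 9 ≠ 0, so this is an N-position: the player to move can win; Ari has a winning move.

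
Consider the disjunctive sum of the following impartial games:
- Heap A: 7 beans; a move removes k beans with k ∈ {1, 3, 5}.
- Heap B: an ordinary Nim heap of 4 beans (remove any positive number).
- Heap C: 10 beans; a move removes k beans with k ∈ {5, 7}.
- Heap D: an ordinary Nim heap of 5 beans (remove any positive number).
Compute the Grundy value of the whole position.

2

Build the Grundy sequence for heap A with g(k) = mex{g(k−s) : s ∈ {1, 3, 5}, s ≤ k}:
g(0) = mex{} = 0
g(1) = mex{0} = 1
g(2) = mex{1} = 0
g(3) = mex{0} = 1
g(4) = mex{1} = 0
g(5) = mex{0} = 1
g(6) = mex{1} = 0
g(7) = mex{0} = 1
So g(7) = 1.
Heap B is a plain Nim heap of size 4, so its Grundy value is 4.
Build the Grundy sequence for heap C with g(k) = mex{g(k−s) : s ∈ {5, 7}, s ≤ k}:
k:     0  1  2  3  4  5  6  7  8  9 10
g(k):  0  0  0  0  0  1  1  1  1  1  2
So g(10) = 2.
Heap D is a plain Nim heap of size 5, so its Grundy value is 5.
The value of a disjunctive sum is the nim-sum of the parts.
Combined value = 1 XOR 4 XOR 2 XOR 5 = 2.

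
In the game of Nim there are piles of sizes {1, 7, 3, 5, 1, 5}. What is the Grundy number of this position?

4

Nim-sum: 1 ⊕ 7 ⊕ 3 ⊕ 5 ⊕ 1 ⊕ 5 = 4.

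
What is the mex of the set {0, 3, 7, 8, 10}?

0 is in the set but 1 is not, so the mex is 1.

1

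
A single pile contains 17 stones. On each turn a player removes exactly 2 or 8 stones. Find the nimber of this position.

Build the Grundy sequence with g(k) = mex{g(k−s) : s ∈ {2, 8}, s ≤ k}:
k:     0  1  2  3  4  5  6  7  8  9 10 11 12 13 14 15 16 17
g(k):  0  0  1  1  0  0  1  1  2  2  0  0  1  1  0  0  1  1
So g(17) = 1.

1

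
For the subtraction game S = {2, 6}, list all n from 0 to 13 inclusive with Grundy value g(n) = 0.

0, 1, 4, 5, 8, 9, 12, 13

Compute g(0), g(1), … for moves {2, 6}:
g(0) = mex{} = 0
g(1) = mex{} = 0
g(2) = mex{0} = 1
g(3) = mex{0} = 1
g(4) = mex{1} = 0
g(5) = mex{1} = 0
g(6) = mex{0} = 1
g(7) = mex{0} = 1
g(8) = mex{1} = 0
g(9) = mex{1} = 0
g(10) = mex{0} = 1
g(11) = mex{0} = 1
g(12) = mex{1} = 0
g(13) = mex{1} = 0
The P-positions (g = 0) in 0..13 are 0, 1, 4, 5, 8, 9, 12, 13.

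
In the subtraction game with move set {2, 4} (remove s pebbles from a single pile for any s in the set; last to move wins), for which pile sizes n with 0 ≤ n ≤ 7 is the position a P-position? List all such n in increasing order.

0, 1, 6, 7

Build the Grundy sequence with g(k) = mex{g(k−s) : s ∈ {2, 4}, s ≤ k}:
g(0) = mex{} = 0
g(1) = mex{} = 0
g(2) = mex{0} = 1
g(3) = mex{0} = 1
g(4) = mex{0,1} = 2
g(5) = mex{0,1} = 2
g(6) = mex{1,2} = 0
g(7) = mex{1,2} = 0
The P-positions (g = 0) in 0..7 are 0, 1, 6, 7.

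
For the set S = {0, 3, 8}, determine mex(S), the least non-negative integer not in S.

1

0 is in the set but 1 is not, so the mex is 1.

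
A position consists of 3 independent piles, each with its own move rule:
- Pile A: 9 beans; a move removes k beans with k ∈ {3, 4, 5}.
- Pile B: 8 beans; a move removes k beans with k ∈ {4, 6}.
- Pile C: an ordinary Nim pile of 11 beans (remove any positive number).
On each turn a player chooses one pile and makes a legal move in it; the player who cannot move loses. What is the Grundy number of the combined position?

Grundy values for pile A (subtraction set {3, 4, 5}):
k:     0  1  2  3  4  5  6  7  8  9
g(k):  0  0  0  1  1  1  2  2  0  0
So g(9) = 0.
For pile B, compute g(0), g(1), … with moves {4, 6}:
k:     0  1  2  3  4  5  6  7  8
g(k):  0  0  0  0  1  1  1  1  2
So g(8) = 2.
Pile C is a plain Nim pile of size 11, so its Grundy value is 11.
By the Sprague-Grundy theorem, the Grundy value of a sum of independent games is the XOR of the component values.
Combined value = 0 XOR 2 XOR 11 = 9.

9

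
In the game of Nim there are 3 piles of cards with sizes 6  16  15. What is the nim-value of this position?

Compute the nim-sum pairwise:
6 XOR 16 = 22
22 XOR 15 = 25

25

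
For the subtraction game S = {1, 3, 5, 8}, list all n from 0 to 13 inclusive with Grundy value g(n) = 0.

0, 2, 4, 6, 13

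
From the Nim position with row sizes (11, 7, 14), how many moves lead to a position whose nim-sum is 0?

3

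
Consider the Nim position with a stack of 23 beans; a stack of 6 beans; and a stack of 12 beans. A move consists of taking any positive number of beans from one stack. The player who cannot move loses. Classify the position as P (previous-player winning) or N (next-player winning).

Bitwise XOR of the heap sizes:
  10111  (23)
  00110  (6)
  01100  (12)
  -----
  11101  (29)
The nim-sum is 29 ≠ 0, so this is an N-position: the player to move can win.

N-position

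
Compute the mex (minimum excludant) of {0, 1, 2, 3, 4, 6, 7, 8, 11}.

The values 0, 1, 2, 3, 4 are all present; 5 is the first non-negative integer missing from the set.

5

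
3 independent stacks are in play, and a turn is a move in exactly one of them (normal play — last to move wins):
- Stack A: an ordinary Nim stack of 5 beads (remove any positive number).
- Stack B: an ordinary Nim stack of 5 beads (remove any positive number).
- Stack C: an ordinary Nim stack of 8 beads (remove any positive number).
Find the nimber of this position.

Stack A is a plain Nim stack of size 5, so its Grundy value is 5.
Stack B is a plain Nim stack of size 5, so its Grundy value is 5.
Stack C is a plain Nim stack of size 8, so its Grundy value is 8.
The value of a disjunctive sum is the nim-sum of the parts.
Combined value = 5 ⊕ 5 ⊕ 8 = 8.

8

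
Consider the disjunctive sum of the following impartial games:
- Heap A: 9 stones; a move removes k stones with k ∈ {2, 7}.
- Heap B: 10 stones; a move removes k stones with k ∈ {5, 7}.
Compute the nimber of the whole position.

Build the Grundy sequence for heap A with g(k) = mex{g(k−s) : s ∈ {2, 7}, s ≤ k}:
k:     0  1  2  3  4  5  6  7  8  9
g(k):  0  0  1  1  0  0  1  1  2  0
So g(9) = 0.
Build the Grundy sequence for heap B with g(k) = mex{g(k−s) : s ∈ {5, 7}, s ≤ k}:
k:     0  1  2  3  4  5  6  7  8  9 10
g(k):  0  0  0  0  0  1  1  1  1  1  2
So g(10) = 2.
By the Sprague-Grundy theorem, the Grundy value of a sum of independent games is the XOR of the component values.
Combined value = 0 XOR 2 = 2.

2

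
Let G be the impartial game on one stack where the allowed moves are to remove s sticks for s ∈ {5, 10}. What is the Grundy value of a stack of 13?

Build the Grundy sequence with g(k) = mex{g(k−s) : s ∈ {5, 10}, s ≤ k}:
g(0) = mex{} = 0
g(1) = mex{} = 0
g(2) = mex{} = 0
g(3) = mex{} = 0
g(4) = mex{} = 0
g(5) = mex{0} = 1
g(6) = mex{0} = 1
g(7) = mex{0} = 1
g(8) = mex{0} = 1
g(9) = mex{0} = 1
g(10) = mex{0,1} = 2
g(11) = mex{0,1} = 2
g(12) = mex{0,1} = 2
g(13) = mex{0,1} = 2
So g(13) = 2.

2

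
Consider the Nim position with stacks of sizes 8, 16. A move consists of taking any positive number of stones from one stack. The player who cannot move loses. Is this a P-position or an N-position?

Write each in binary and XOR column by column:
  01000  (8)
  10000  (16)
  -----
  11000  (24)
The nim-sum is 24 ≠ 0, so this is an N-position: the player to move can win.

N-position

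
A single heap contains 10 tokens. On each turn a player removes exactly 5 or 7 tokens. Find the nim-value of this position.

2

Grundy values for subtraction set {5, 7}:
k:     0  1  2  3  4  5  6  7  8  9 10
g(k):  0  0  0  0  0  1  1  1  1  1  2
So g(10) = 2.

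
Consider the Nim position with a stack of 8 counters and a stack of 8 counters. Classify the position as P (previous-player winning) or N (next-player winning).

P-position

Compute the nim-sum pairwise:
8 ^ 8 = 0
The nim-sum is 0, so this is a P-position: the player to move is in a losing position under optimal play.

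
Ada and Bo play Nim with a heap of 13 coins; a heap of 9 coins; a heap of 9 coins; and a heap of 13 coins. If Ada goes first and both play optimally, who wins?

Bo wins

Compute the nim-sum pairwise:
13 ⊕ 9 = 4
4 ⊕ 9 = 13
13 ⊕ 13 = 0
The nim-sum is 0, so this is a P-position: the player to move is in a losing position under optimal play; Ada is about to move from it and so loses — Bo wins.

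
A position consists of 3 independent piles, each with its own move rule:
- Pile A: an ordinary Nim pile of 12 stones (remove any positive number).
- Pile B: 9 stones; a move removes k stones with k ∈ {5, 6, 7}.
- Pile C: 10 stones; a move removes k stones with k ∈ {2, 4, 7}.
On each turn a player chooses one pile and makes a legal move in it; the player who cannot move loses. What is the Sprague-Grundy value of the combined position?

15

Pile A is a plain Nim pile of size 12, so its Grundy value is 12.
For pile B, compute g(0), g(1), … with moves {5, 6, 7}:
k:     0  1  2  3  4  5  6  7  8  9
g(k):  0  0  0  0  0  1  1  1  1  1
So g(9) = 1.
Build the Grundy sequence for pile C with g(k) = mex{g(k−s) : s ∈ {2, 4, 7}, s ≤ k}:
g(0) = mex{} = 0
g(1) = mex{} = 0
g(2) = mex{0} = 1
g(3) = mex{0} = 1
g(4) = mex{0,1} = 2
g(5) = mex{0,1} = 2
g(6) = mex{1,2} = 0
g(7) = mex{0,1,2} = 3
g(8) = mex{0,2} = 1
g(9) = mex{1,2,3} = 0
g(10) = mex{0,1} = 2
So g(10) = 2.
By the Sprague-Grundy theorem, the Grundy value of a sum of independent games is the XOR of the component values.
Combined value = 12 XOR 1 XOR 2 = 15.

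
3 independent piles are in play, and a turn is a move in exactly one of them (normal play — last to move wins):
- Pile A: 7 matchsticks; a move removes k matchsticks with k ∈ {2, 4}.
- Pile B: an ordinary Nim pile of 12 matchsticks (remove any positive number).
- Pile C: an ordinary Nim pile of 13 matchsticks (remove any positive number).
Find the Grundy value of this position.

1

For pile A, compute g(0), g(1), … with moves {2, 4}:
k:     0  1  2  3  4  5  6  7
g(k):  0  0  1  1  2  2  0  0
So g(7) = 0.
Pile B is a plain Nim pile of size 12, so its Grundy value is 12.
Pile C is a plain Nim pile of size 13, so its Grundy value is 13.
By the Sprague-Grundy theorem, the Grundy value of a sum of independent games is the XOR of the component values.
Combined value = 0 XOR 12 XOR 13 = 1.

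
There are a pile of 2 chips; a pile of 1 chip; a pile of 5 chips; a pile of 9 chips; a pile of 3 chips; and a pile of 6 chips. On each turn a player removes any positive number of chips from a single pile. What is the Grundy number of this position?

10

Bitwise XOR of the heap sizes:
  0010  (2)
  0001  (1)
  0101  (5)
  1001  (9)
  0011  (3)
  0110  (6)
  ----
  1010  (10)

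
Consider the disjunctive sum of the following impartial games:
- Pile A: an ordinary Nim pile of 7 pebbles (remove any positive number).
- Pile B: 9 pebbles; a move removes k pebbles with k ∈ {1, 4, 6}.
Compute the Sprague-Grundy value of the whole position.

Pile A is a plain Nim pile of size 7, so its Grundy value is 7.
For pile B, compute g(0), g(1), … with moves {1, 4, 6}:
g(0) = mex{} = 0
g(1) = mex{0} = 1
g(2) = mex{1} = 0
g(3) = mex{0} = 1
g(4) = mex{0,1} = 2
g(5) = mex{1,2} = 0
g(6) = mex{0} = 1
g(7) = mex{1} = 0
g(8) = mex{0,2} = 1
g(9) = mex{0,1} = 2
So g(9) = 2.
The value of a disjunctive sum is the nim-sum of the parts.
Combined value = 7 ⊕ 2 = 5.

5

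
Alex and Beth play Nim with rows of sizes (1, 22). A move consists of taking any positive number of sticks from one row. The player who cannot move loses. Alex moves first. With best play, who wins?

Compute the nim-sum pairwise:
1 XOR 22 = 23
The nim-sum is 23 ≠ 0, so this is an N-position: the player to move can win; Alex has a winning move.

Alex wins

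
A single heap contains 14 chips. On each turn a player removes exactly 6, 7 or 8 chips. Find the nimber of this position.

0

Build the Grundy sequence with g(k) = mex{g(k−s) : s ∈ {6, 7, 8}, s ≤ k}:
k:     0  1  2  3  4  5  6  7  8  9 10 11 12 13 14
g(k):  0  0  0  0  0  0  1  1  1  1  1  1  2  2  0
So g(14) = 0.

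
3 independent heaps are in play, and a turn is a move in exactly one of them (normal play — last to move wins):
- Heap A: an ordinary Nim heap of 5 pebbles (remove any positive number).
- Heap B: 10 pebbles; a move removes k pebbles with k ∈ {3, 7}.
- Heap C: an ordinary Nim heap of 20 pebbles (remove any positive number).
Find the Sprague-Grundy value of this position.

17

Heap A is a plain Nim heap of size 5, so its Grundy value is 5.
For heap B, compute g(0), g(1), … with moves {3, 7}:
k:     0  1  2  3  4  5  6  7  8  9 10
g(k):  0  0  0  1  1  1  0  2  2  1  0
So g(10) = 0.
Heap C is a plain Nim heap of size 20, so its Grundy value is 20.
By the Sprague-Grundy theorem, the Grundy value of a sum of independent games is the XOR of the component values.
Combined value = 5 ⊕ 0 ⊕ 20 = 17.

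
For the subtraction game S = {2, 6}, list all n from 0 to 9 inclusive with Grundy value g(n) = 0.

0, 1, 4, 5, 8, 9

Compute g(0), g(1), … for moves {2, 6}:
g(0) = mex{} = 0
g(1) = mex{} = 0
g(2) = mex{0} = 1
g(3) = mex{0} = 1
g(4) = mex{1} = 0
g(5) = mex{1} = 0
g(6) = mex{0} = 1
g(7) = mex{0} = 1
g(8) = mex{1} = 0
g(9) = mex{1} = 0
The P-positions (g = 0) in 0..9 are 0, 1, 4, 5, 8, 9.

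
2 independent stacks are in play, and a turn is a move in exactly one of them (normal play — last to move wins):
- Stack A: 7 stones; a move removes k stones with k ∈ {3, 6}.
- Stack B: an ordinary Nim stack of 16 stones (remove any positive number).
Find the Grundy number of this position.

Grundy values for stack A (subtraction set {3, 6}):
k:     0  1  2  3  4  5  6  7
g(k):  0  0  0  1  1  1  2  2
So g(7) = 2.
Stack B is a plain Nim stack of size 16, so its Grundy value is 16.
By the Sprague-Grundy theorem, the Grundy value of a sum of independent games is the XOR of the component values.
Combined value = 2 XOR 16 = 18.

18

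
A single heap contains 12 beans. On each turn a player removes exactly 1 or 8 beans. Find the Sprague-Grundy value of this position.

1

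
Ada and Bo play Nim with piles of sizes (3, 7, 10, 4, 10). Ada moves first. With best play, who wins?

Bo wins

In binary:
  0011  (3)
  0111  (7)
  1010  (10)
  0100  (4)
  1010  (10)
  ----
  0000  (0)
The nim-sum is 0, so this is a P-position: the player to move is in a losing position under optimal play; Ada is about to move from it and so loses — Bo wins.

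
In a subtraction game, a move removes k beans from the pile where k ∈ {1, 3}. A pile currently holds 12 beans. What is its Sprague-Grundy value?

Build the Grundy sequence with g(k) = mex{g(k−s) : s ∈ {1, 3}, s ≤ k}:
g(0) = mex{} = 0
g(1) = mex{0} = 1
g(2) = mex{1} = 0
g(3) = mex{0} = 1
g(4) = mex{1} = 0
g(5) = mex{0} = 1
g(6) = mex{1} = 0
g(7) = mex{0} = 1
g(8) = mex{1} = 0
g(9) = mex{0} = 1
g(10) = mex{1} = 0
g(11) = mex{0} = 1
g(12) = mex{1} = 0
So g(12) = 0.

0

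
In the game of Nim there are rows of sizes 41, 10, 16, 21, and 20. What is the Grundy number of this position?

50

Nim-sum: 41 ^ 10 ^ 16 ^ 21 ^ 20 = 50.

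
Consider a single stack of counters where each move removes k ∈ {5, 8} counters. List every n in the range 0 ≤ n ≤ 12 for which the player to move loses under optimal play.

Build the Grundy sequence with g(k) = mex{g(k−s) : s ∈ {5, 8}, s ≤ k}:
g(0) = mex{} = 0
g(1) = mex{} = 0
g(2) = mex{} = 0
g(3) = mex{} = 0
g(4) = mex{} = 0
g(5) = mex{0} = 1
g(6) = mex{0} = 1
g(7) = mex{0} = 1
g(8) = mex{0} = 1
g(9) = mex{0} = 1
g(10) = mex{0,1} = 2
g(11) = mex{0,1} = 2
g(12) = mex{0,1} = 2
The P-positions (g = 0) in 0..12 are 0, 1, 2, 3, 4.

0, 1, 2, 3, 4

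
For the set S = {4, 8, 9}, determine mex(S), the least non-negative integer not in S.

0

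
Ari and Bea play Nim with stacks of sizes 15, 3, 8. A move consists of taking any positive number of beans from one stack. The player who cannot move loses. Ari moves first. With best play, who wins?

Ari wins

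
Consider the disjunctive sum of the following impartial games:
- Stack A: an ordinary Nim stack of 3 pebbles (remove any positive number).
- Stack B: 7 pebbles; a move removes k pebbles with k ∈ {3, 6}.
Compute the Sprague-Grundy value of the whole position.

Stack A is a plain Nim stack of size 3, so its Grundy value is 3.
For stack B, compute g(0), g(1), … with moves {3, 6}:
k:     0  1  2  3  4  5  6  7
g(k):  0  0  0  1  1  1  2  2
So g(7) = 2.
By the Sprague-Grundy theorem, the Grundy value of a sum of independent games is the XOR of the component values.
Combined value = 3 ⊕ 2 = 1.

1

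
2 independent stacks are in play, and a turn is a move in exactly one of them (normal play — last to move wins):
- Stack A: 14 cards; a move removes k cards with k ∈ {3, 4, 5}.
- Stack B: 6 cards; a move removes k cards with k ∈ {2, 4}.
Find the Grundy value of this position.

2

For stack A, compute g(0), g(1), … with moves {3, 4, 5}:
k:     0  1  2  3  4  5  6  7  8  9 10 11 12 13 14
g(k):  0  0  0  1  1  1  2  2  0  0  0  1  1  1  2
So g(14) = 2.
Grundy values for stack B (subtraction set {2, 4}):
g(0) = mex{} = 0
g(1) = mex{} = 0
g(2) = mex{0} = 1
g(3) = mex{0} = 1
g(4) = mex{0,1} = 2
g(5) = mex{0,1} = 2
g(6) = mex{1,2} = 0
So g(6) = 0.
The value of a disjunctive sum is the nim-sum of the parts.
Combined value = 2 XOR 0 = 2.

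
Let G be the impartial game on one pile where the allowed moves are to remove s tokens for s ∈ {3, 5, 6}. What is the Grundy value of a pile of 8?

Compute g(0), g(1), … for moves {3, 5, 6}:
k:     0  1  2  3  4  5  6  7  8
g(k):  0  0  0  1  1  1  2  2  2
So g(8) = 2.

2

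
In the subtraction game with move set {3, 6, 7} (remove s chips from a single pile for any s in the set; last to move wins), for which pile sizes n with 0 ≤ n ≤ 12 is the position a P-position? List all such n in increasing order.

0, 1, 2, 10, 11, 12

Grundy values for subtraction set {3, 6, 7}:
g(0) = mex{} = 0
g(1) = mex{} = 0
g(2) = mex{} = 0
g(3) = mex{0} = 1
g(4) = mex{0} = 1
g(5) = mex{0} = 1
g(6) = mex{0,1} = 2
g(7) = mex{0,1} = 2
g(8) = mex{0,1} = 2
g(9) = mex{0,1,2} = 3
g(10) = mex{1,2} = 0
g(11) = mex{1,2} = 0
g(12) = mex{1,2,3} = 0
The P-positions (g = 0) in 0..12 are 0, 1, 2, 10, 11, 12.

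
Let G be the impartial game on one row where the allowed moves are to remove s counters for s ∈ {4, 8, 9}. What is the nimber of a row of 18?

1

Build the Grundy sequence with g(k) = mex{g(k−s) : s ∈ {4, 8, 9}, s ≤ k}:
k:     0  1  2  3  4  5  6  7  8  9 10 11 12 13 14 15 16 17 18
g(k):  0  0  0  0  1  1  1  1  2  2  2  2  3  0  0  0  0  1  1
So g(18) = 1.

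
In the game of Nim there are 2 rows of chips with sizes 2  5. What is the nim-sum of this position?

7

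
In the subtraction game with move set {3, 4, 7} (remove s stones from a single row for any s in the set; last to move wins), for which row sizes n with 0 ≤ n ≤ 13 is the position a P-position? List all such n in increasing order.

0, 1, 2, 10, 11, 12

Compute g(0), g(1), … for moves {3, 4, 7}:
g(0) = mex{} = 0
g(1) = mex{} = 0
g(2) = mex{} = 0
g(3) = mex{0} = 1
g(4) = mex{0} = 1
g(5) = mex{0} = 1
g(6) = mex{0,1} = 2
g(7) = mex{0,1} = 2
g(8) = mex{0,1} = 2
g(9) = mex{0,1,2} = 3
g(10) = mex{1,2} = 0
g(11) = mex{1,2} = 0
g(12) = mex{1,2,3} = 0
g(13) = mex{0,2,3} = 1
The P-positions (g = 0) in 0..13 are 0, 1, 2, 10, 11, 12.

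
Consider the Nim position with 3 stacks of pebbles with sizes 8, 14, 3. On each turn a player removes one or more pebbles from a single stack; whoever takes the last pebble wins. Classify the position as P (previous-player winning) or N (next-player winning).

N-position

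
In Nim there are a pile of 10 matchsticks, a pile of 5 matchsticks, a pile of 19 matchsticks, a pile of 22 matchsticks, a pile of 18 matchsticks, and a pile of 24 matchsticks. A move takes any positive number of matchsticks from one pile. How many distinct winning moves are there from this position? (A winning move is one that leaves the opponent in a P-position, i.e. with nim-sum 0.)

0

Nim-sum: 10 XOR 5 XOR 19 XOR 22 XOR 18 XOR 24 = 0.
The nim-sum is already 0, so every move leaves a nonzero nim-sum — there are no winning moves.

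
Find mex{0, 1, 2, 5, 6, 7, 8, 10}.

3

The values 0, 1, 2 are all present; 3 is the first non-negative integer missing from the set.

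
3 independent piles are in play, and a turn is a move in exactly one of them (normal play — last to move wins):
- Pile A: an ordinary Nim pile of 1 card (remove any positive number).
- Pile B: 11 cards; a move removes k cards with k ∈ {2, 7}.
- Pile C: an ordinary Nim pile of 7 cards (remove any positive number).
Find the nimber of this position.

Pile A is a plain Nim pile of size 1, so its Grundy value is 1.
For pile B, compute g(0), g(1), … with moves {2, 7}:
g(0) = mex{} = 0
g(1) = mex{} = 0
g(2) = mex{0} = 1
g(3) = mex{0} = 1
g(4) = mex{1} = 0
g(5) = mex{1} = 0
g(6) = mex{0} = 1
g(7) = mex{0} = 1
g(8) = mex{0,1} = 2
g(9) = mex{1} = 0
g(10) = mex{1,2} = 0
g(11) = mex{0} = 1
So g(11) = 1.
Pile C is a plain Nim pile of size 7, so its Grundy value is 7.
By the Sprague-Grundy theorem, the Grundy value of a sum of independent games is the XOR of the component values.
Combined value = 1 XOR 1 XOR 7 = 7.

7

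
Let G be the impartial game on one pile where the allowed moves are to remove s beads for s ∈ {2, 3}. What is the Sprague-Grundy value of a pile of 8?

1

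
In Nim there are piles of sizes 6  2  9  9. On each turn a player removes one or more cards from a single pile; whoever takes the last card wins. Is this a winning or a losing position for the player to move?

Winning position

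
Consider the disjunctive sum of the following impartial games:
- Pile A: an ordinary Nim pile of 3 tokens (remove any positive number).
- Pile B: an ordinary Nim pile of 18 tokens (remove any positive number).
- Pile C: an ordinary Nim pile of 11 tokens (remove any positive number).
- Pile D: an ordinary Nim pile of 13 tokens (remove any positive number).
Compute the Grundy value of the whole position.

23

Pile A is a plain Nim pile of size 3, so its Grundy value is 3.
Pile B is a plain Nim pile of size 18, so its Grundy value is 18.
Pile C is a plain Nim pile of size 11, so its Grundy value is 11.
Pile D is a plain Nim pile of size 13, so its Grundy value is 13.
By the Sprague-Grundy theorem, the Grundy value of a sum of independent games is the XOR of the component values.
Combined value = 3 XOR 18 XOR 11 XOR 13 = 23.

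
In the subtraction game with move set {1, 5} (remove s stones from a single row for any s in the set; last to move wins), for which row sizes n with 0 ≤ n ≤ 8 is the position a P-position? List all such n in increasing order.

0, 2, 4, 6, 8

Grundy values for subtraction set {1, 5}:
g(0) = mex{} = 0
g(1) = mex{0} = 1
g(2) = mex{1} = 0
g(3) = mex{0} = 1
g(4) = mex{1} = 0
g(5) = mex{0} = 1
g(6) = mex{1} = 0
g(7) = mex{0} = 1
g(8) = mex{1} = 0
The P-positions (g = 0) in 0..8 are 0, 2, 4, 6, 8.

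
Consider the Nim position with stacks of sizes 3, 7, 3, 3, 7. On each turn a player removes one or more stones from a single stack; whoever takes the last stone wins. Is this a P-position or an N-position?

N-position

Compute the nim-sum pairwise:
3 XOR 7 = 4
4 XOR 3 = 7
7 XOR 3 = 4
4 XOR 7 = 3
The nim-sum is 3 ≠ 0, so this is an N-position: the player to move can win.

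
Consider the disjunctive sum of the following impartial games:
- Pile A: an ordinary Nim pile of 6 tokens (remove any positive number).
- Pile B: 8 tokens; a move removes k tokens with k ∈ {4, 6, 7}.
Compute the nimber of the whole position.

4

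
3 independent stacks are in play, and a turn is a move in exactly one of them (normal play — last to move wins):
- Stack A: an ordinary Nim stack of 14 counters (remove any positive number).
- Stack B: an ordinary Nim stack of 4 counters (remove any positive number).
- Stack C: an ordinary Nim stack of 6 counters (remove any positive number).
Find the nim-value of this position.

12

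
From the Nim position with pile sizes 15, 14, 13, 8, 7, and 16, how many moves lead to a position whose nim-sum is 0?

1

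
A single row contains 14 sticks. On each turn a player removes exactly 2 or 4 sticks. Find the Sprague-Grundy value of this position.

1

Compute g(0), g(1), … for moves {2, 4}:
k:     0  1  2  3  4  5  6  7  8  9 10 11 12 13 14
g(k):  0  0  1  1  2  2  0  0  1  1  2  2  0  0  1
So g(14) = 1.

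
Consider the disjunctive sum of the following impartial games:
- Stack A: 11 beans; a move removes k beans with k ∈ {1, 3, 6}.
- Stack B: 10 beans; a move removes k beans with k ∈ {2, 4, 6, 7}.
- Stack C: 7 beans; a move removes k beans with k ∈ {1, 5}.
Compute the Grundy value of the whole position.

1

Build the Grundy sequence for stack A with g(k) = mex{g(k−s) : s ∈ {1, 3, 6}, s ≤ k}:
k:     0  1  2  3  4  5  6  7  8  9 10 11
g(k):  0  1  0  1  0  1  2  3  2  0  1  0
So g(11) = 0.
Grundy values for stack B (subtraction set {2, 4, 6, 7}):
k:     0  1  2  3  4  5  6  7  8  9 10
g(k):  0  0  1  1  2  2  3  3  4  0  0
So g(10) = 0.
Grundy values for stack C (subtraction set {1, 5}):
k:     0  1  2  3  4  5  6  7
g(k):  0  1  0  1  0  1  0  1
So g(7) = 1.
By the Sprague-Grundy theorem, the Grundy value of a sum of independent games is the XOR of the component values.
Combined value = 0 XOR 0 XOR 1 = 1.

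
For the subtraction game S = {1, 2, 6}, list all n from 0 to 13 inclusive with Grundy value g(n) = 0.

0, 3, 7, 10

Build the Grundy sequence with g(k) = mex{g(k−s) : s ∈ {1, 2, 6}, s ≤ k}:
k:     0  1  2  3  4  5  6  7  8  9 10 11 12 13
g(k):  0  1  2  0  1  2  3  0  1  2  0  1  2  3
The P-positions (g = 0) in 0..13 are 0, 3, 7, 10.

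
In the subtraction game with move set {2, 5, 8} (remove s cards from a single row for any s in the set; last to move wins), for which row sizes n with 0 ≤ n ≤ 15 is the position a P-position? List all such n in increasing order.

0, 1, 4, 7, 10, 11, 14

Compute g(0), g(1), … for moves {2, 5, 8}:
k:     0  1  2  3  4  5  6  7  8  9 10 11 12 13 14 15
g(k):  0  0  1  1  0  2  1  0  2  1  0  0  1  1  0  2
The P-positions (g = 0) in 0..15 are 0, 1, 4, 7, 10, 11, 14.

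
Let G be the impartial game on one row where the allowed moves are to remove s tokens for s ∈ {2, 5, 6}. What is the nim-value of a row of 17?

1

Grundy values for subtraction set {2, 5, 6}:
k:     0  1  2  3  4  5  6  7  8  9 10 11 12 13 14 15 16 17
g(k):  0  0  1  1  0  2  1  3  0  2  1  0  0  1  1  0  2  1
So g(17) = 1.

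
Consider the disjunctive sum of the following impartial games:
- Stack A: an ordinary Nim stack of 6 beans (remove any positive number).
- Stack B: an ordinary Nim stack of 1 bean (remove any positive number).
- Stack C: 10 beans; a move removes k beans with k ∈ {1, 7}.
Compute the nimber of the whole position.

Stack A is a plain Nim stack of size 6, so its Grundy value is 6.
Stack B is a plain Nim stack of size 1, so its Grundy value is 1.
For stack C, compute g(0), g(1), … with moves {1, 7}:
g(0) = mex{} = 0
g(1) = mex{0} = 1
g(2) = mex{1} = 0
g(3) = mex{0} = 1
g(4) = mex{1} = 0
g(5) = mex{0} = 1
g(6) = mex{1} = 0
g(7) = mex{0} = 1
g(8) = mex{1} = 0
g(9) = mex{0} = 1
g(10) = mex{1} = 0
So g(10) = 0.
By the Sprague-Grundy theorem, the Grundy value of a sum of independent games is the XOR of the component values.
Combined value = 6 XOR 1 XOR 0 = 7.

7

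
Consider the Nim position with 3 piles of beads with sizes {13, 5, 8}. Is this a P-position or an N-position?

P-position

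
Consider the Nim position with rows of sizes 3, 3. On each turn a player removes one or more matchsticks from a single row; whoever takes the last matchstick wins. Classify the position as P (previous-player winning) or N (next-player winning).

P-position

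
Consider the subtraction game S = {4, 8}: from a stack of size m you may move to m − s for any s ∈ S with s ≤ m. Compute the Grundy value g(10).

Compute g(0), g(1), … for moves {4, 8}:
g(0) = mex{} = 0
g(1) = mex{} = 0
g(2) = mex{} = 0
g(3) = mex{} = 0
g(4) = mex{0} = 1
g(5) = mex{0} = 1
g(6) = mex{0} = 1
g(7) = mex{0} = 1
g(8) = mex{0,1} = 2
g(9) = mex{0,1} = 2
g(10) = mex{0,1} = 2
So g(10) = 2.

2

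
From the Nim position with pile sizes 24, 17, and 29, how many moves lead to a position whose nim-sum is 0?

3

Bitwise XOR of the heap sizes:
  11000  (24)
  10001  (17)
  11101  (29)
  -----
  10100  (20)
The overall nim-sum is X = 20. A pile of size p has a winning move iff p XOR X < p (reduce it to p XOR X).
  24: 24 XOR 20 = 12 < 24 — winning move (to 12).
  17: 17 XOR 20 = 5 < 17 — winning move (to 5).
  29: 29 XOR 20 = 9 < 29 — winning move (to 9).
That gives 3 winning moves.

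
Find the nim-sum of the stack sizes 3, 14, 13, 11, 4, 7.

8

Nim-sum: 3 ⊕ 14 ⊕ 13 ⊕ 11 ⊕ 4 ⊕ 7 = 8.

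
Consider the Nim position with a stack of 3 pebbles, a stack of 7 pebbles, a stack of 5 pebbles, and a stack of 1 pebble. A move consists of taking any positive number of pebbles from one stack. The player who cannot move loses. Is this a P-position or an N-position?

Compute the nim-sum pairwise:
3 XOR 7 = 4
4 XOR 5 = 1
1 XOR 1 = 0
The nim-sum is 0, so this is a P-position: the player to move is in a losing position under optimal play.

P-position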